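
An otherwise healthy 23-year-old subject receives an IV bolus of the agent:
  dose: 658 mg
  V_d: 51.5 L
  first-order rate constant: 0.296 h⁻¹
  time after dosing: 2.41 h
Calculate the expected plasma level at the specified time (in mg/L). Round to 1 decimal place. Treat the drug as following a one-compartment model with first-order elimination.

C₀ = Dose / Vd = 658.0 / 51.5 = 12.78 mg/L
C = C₀ · e^(−k·t) = 12.78 × e^(−0.2960 × 2.41)
  = 12.78 × 0.4900 = 6.262 mg/L

6.3 mg/L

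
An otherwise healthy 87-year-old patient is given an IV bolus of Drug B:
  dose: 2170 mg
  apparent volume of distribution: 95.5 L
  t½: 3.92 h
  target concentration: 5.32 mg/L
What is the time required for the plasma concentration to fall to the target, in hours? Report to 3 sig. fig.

8.21 h

C₀ = Dose / Vd = 2170 / 95.5 = 22.72 mg/L
k = ln2 / t½ = 0.693147 / 3.92 = 0.1768 h⁻¹
t = ln(C₀ / C) / k = ln(22.72 / 5.32) / 0.1768
  = ln(4.271) / 0.1768 = 1.452 / 0.1768 = 8.213 h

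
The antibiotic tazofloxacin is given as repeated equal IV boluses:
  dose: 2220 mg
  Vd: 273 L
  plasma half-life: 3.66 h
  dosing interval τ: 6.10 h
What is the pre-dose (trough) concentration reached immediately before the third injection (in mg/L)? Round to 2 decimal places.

3.37 mg/L

C₀ per dose = Dose / Vd = 2220 / 273 = 8.132 mg/L
k = ln2 / t½ = 0.693147 / 3.66 = 0.1894 h⁻¹
Fraction remaining after one interval: r = e^(−kτ) = e^(−0.1894 × 6.10) = 0.3150
Before dose 3, 2 doses have been given (aged 1τ, 2τ).
C_trough = C₀ × (r + r²) = 8.132 × (0.3150 + 0.09923) = 3.369 mg/L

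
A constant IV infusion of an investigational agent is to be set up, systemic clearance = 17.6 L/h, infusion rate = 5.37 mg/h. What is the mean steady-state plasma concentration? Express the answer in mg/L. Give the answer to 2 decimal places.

0.31 mg/L

At steady state Css = R₀ / CL = 5.37 / 17.60 = 0.3051 mg/L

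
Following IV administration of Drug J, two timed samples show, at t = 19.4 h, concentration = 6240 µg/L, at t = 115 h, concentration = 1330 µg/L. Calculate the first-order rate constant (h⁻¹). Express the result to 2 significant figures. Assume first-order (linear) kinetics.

k = ln(C₁/C₂) / (t₂ − t₁) = ln(6240/1330) / (115 − 19.4)
  = 1.546 / 95.60 = 0.01617 h⁻¹

0.016 h⁻¹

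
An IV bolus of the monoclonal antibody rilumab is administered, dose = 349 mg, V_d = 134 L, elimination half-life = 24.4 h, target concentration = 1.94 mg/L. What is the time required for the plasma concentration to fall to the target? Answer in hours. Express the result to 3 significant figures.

10.4 h

C₀ = Dose / Vd = 349.0 / 134 = 2.604 mg/L
k = ln2 / t½ = 0.693147 / 24.4 = 0.02841 h⁻¹
t = ln(C₀ / C) / k = ln(2.604 / 1.94) / 0.02841
  = ln(1.342) / 0.02841 = 0.2942 / 0.02841 = 10.36 h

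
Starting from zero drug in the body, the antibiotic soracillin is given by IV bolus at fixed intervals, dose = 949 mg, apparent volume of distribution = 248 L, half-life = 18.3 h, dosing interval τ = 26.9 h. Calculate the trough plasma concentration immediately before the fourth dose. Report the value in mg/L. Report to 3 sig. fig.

C₀ per dose = Dose / Vd = 949 / 248 = 3.827 mg/L
k = ln2 / t½ = 0.693147 / 18.3 = 0.03788 h⁻¹
Fraction remaining after one interval: r = e^(−kτ) = e^(−0.03788 × 26.9) = 0.3610
Before dose 4, 3 doses have been given (aged 1τ, 2τ, 3τ).
C_trough = C₀ × (r + r² + … + r^3) = C₀ × r(1−r^3)/(1−r)
        = 3.827 × 0.3610 × (1 − 0.04705) / (1 − 0.3610) = 2.060 mg/L

2.06 mg/L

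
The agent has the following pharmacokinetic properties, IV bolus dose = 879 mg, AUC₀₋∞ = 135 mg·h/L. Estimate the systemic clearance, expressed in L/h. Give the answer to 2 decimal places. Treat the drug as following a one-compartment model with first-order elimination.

CL = Dose / AUC = 879 / 135 = 6.511 L/h

6.51 L/h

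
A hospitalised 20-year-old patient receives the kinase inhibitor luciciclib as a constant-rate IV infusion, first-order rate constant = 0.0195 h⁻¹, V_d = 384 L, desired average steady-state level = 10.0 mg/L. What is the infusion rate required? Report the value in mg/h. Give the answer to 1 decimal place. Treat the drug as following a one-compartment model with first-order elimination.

CL = k × Vd = 0.01950 × 384 = 7.488 L/h
At steady state, infusion rate R₀ = Css × CL = 10.0 × 7.488 = 74.88 mg/h

74.9 mg/h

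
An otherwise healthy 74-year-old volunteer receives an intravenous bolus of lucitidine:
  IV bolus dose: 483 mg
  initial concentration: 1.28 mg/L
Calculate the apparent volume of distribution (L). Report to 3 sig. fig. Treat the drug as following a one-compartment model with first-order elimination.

Vd = Dose / C₀ = 483.0 / 1.28 = 377.3 L

377 L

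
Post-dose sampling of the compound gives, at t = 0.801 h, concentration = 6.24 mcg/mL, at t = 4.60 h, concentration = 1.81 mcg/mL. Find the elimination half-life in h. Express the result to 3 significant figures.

k = ln(C₁/C₂) / (t₂ − t₁) = ln(6.24/1.81) / (4.60 − 0.801)
  = 1.238 / 3.799 = 0.3259 h⁻¹
t½ = ln2 / k = 0.693147 / 0.3259 = 2.127 h

2.13 h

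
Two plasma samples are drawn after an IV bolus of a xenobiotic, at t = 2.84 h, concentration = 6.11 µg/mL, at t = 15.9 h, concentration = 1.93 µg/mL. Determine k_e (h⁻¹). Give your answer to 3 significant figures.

k = ln(C₁/C₂) / (t₂ − t₁) = ln(6.11/1.93) / (15.9 − 2.84)
  = 1.152 / 13.06 = 0.08821 h⁻¹

0.0882 h⁻¹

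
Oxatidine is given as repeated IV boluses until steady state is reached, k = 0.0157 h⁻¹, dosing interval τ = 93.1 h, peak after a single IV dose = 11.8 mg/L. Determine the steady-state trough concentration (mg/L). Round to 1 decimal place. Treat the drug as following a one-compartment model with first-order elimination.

e^(−kτ) = e^(−0.01570 × 93.1) = 0.2318
Accumulation ratio R = 1 / (1 − e^(−kτ)) = 1 / (1 − 0.2318) = 1.302
Steady-state trough = C₀ × R × e^(−kτ) = 11.8 × 1.302 × 0.2318 = 3.561 mg/L

3.6 mg/L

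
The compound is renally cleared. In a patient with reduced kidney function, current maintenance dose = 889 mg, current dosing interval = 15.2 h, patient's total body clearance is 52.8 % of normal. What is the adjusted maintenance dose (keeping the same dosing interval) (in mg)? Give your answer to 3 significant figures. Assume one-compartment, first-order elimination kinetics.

469 mg

To keep the same average steady-state level, dosing rate must scale with clearance.
CL ratio = 52.8 / 100 = 0.5280
New dose (same interval) = 889 × 0.5280 = 469.4 mg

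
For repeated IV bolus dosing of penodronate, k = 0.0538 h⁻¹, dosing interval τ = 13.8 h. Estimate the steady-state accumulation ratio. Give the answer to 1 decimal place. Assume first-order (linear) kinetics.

e^(−kτ) = e^(−0.05380 × 13.8) = 0.4760
Accumulation ratio R = 1 / (1 − e^(−kτ)) = 1 / (1 − 0.4760) = 1.908

1.9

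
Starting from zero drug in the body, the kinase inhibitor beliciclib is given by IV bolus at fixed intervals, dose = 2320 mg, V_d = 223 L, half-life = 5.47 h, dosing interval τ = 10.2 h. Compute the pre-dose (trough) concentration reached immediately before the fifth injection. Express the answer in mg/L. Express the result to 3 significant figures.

C₀ per dose = Dose / Vd = 2320 / 223 = 10.40 mg/L
k = ln2 / t½ = 0.693147 / 5.47 = 0.1267 h⁻¹
Fraction remaining after one interval: r = e^(−kτ) = e^(−0.1267 × 10.2) = 0.2746
Before dose 5, 4 doses have been given (aged 1τ, 2τ, 3τ, 4τ).
C_trough = C₀ × (r + r² + … + r^4) = C₀ × r(1−r^4)/(1−r)
        = 10.40 × 0.2746 × (1 − 0.005686) / (1 − 0.2746) = 3.915 mg/L

3.92 mg/L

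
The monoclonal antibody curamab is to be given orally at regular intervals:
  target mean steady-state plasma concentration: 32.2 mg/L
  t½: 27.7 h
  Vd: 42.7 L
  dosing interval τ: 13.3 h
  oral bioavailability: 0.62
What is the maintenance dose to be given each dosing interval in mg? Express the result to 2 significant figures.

k = ln2 / t½ = 0.693147 / 27.7 = 0.02502 h⁻¹
CL = k × Vd = 0.02502 × 42.7 = 1.068 L/h
At steady state, F × (Dose/τ) = Css × CL.
Dose = Css × CL × τ / F = 32.2 × 1.068 × 13.3 / 0.62 = 737.7 mg

740 mg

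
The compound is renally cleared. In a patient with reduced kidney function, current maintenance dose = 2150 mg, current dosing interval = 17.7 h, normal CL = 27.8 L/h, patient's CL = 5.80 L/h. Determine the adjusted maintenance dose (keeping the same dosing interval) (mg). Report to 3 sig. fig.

To keep the same average steady-state level, dosing rate must scale with clearance.
CL ratio = 5.80 / 27.8 = 0.2086
New dose (same interval) = 2150 × 0.2086 = 448.5 mg

449 mg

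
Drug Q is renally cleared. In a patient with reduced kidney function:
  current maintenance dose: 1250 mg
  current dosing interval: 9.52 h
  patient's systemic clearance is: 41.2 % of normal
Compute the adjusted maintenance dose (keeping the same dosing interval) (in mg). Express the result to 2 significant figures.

520 mg

To keep the same average steady-state level, dosing rate must scale with clearance.
CL ratio = 41.2 / 100 = 0.4120
New dose (same interval) = 1250 × 0.4120 = 515.0 mg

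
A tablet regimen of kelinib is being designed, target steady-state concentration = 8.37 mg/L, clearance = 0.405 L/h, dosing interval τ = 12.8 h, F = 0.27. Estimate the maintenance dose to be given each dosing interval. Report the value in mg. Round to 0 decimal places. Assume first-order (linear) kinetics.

At steady state, F × (Dose/τ) = Css × CL.
Dose = Css × CL × τ / F = 8.37 × 0.4050 × 12.8 / 0.27 = 160.7 mg

161 mg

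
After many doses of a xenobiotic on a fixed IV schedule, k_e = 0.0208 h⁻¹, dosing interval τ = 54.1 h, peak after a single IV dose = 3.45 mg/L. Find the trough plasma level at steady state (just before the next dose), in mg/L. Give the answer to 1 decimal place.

1.7 mg/L

e^(−kτ) = e^(−0.02080 × 54.1) = 0.3246
Accumulation ratio R = 1 / (1 − e^(−kτ)) = 1 / (1 − 0.3246) = 1.481
Steady-state trough = C₀ × R × e^(−kτ) = 3.45 × 1.481 × 0.3246 = 1.659 mg/L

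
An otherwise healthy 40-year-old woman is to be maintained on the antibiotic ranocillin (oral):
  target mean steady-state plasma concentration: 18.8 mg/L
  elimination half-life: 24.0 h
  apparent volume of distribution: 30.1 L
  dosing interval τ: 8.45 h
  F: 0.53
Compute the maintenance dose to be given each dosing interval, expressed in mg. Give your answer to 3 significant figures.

k = ln2 / t½ = 0.693147 / 24.0 = 0.02888 h⁻¹
CL = k × Vd = 0.02888 × 30.1 = 0.8693 L/h
At steady state, F × (Dose/τ) = Css × CL.
Dose = Css × CL × τ / F = 18.8 × 0.8693 × 8.45 / 0.53 = 260.6 mg

261 mg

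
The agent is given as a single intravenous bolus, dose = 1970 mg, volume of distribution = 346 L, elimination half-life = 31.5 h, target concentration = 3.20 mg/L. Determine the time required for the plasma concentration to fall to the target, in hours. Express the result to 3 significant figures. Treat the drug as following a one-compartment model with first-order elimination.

C₀ = Dose / Vd = 1970 / 346 = 5.694 mg/L
k = ln2 / t½ = 0.693147 / 31.5 = 0.02200 h⁻¹
t = ln(C₀ / C) / k = ln(5.694 / 3.20) / 0.02200
  = ln(1.779) / 0.02200 = 0.5761 / 0.02200 = 26.19 h

26.2 h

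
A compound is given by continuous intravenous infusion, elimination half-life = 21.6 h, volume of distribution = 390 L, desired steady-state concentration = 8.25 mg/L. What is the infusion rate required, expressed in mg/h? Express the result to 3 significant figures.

k = ln2 / t½ = 0.693147 / 21.6 = 0.03209 h⁻¹
CL = k × Vd = 0.03209 × 390 = 12.52 L/h
At steady state, infusion rate R₀ = Css × CL = 8.25 × 12.52 = 103.3 mg/h

103 mg/h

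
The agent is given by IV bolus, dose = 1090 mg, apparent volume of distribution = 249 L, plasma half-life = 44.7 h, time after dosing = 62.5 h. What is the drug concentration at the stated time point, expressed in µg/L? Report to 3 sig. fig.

C₀ = Dose / Vd = 1090 / 249 = 4.378 mg/L
k = ln2 / t½ = 0.693147 / 44.7 = 0.01551 h⁻¹
C = C₀ · e^(−k·t) = 4.378 × e^(−0.01551 × 62.5)
  = 4.378 × 0.3793 = 1.661 mg/L
Convert: 1.661 mg/L × 1000 = 1661 µg/L

1660 µg/L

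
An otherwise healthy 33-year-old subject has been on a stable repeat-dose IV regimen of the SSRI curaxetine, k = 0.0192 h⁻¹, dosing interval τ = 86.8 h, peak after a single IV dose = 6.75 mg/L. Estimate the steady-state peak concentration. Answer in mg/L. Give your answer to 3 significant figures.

e^(−kτ) = e^(−0.01920 × 86.8) = 0.1889
Accumulation ratio R = 1 / (1 − e^(−kτ)) = 1 / (1 − 0.1889) = 1.233
Steady-state peak = C₀ × R = 6.75 × 1.233 = 8.323 mg/L

8.32 mg/L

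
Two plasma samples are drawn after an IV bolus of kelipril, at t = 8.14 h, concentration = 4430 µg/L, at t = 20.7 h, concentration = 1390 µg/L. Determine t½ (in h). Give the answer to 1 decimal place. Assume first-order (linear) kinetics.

7.5 h

k = ln(C₁/C₂) / (t₂ − t₁) = ln(4430/1390) / (20.7 − 8.14)
  = 1.159 / 12.56 = 0.09228 h⁻¹
t½ = ln2 / k = 0.693147 / 0.09228 = 7.511 h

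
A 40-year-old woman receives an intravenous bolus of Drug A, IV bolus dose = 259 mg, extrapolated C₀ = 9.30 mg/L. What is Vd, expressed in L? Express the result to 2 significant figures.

Vd = Dose / C₀ = 259.0 / 9.30 = 27.85 L

28 L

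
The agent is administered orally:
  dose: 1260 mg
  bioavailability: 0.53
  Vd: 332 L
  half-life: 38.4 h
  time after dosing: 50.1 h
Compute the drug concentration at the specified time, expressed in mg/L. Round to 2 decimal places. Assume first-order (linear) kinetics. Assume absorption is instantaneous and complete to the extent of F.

0.81 mg/L

Amount reaching circulation = F × Dose = 0.53 × 1260 = 667.8 mg
C₀ = F·Dose / Vd = 667.8 / 332 = 2.011 mg/L
k = ln2 / t½ = 0.693147 / 38.4 = 0.01805 h⁻¹
C = C₀ · e^(−k·t) = 2.011 × e^(−0.01805 × 50.1)
  = 2.011 × 0.4048 = 0.8141 mg/L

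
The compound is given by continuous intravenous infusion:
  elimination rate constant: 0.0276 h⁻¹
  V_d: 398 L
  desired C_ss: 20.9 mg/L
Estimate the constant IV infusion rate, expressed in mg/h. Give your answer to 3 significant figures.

230 mg/h

CL = k × Vd = 0.02760 × 398 = 10.98 L/h
At steady state, infusion rate R₀ = Css × CL = 20.9 × 10.98 = 229.5 mg/h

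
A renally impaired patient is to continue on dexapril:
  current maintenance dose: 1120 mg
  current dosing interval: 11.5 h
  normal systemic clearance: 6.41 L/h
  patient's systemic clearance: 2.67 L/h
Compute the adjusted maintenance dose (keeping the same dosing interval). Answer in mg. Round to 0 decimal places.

467 mg

To keep the same average steady-state level, dosing rate must scale with clearance.
CL ratio = 2.67 / 6.41 = 0.4165
New dose (same interval) = 1120 × 0.4165 = 466.5 mg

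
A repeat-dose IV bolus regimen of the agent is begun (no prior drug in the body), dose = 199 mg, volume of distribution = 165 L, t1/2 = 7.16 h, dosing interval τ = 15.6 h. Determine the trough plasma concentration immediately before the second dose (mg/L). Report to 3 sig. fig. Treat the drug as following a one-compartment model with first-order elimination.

0.266 mg/L

C₀ per dose = Dose / Vd = 199 / 165 = 1.206 mg/L
k = ln2 / t½ = 0.693147 / 7.16 = 0.09681 h⁻¹
Fraction remaining after one interval: r = e^(−kτ) = e^(−0.09681 × 15.6) = 0.2209
Before dose 2, 1 dose has been given (aged 1τ).
C_trough = C₀ × r = 1.206 × 0.2209 = 0.2664 mg/L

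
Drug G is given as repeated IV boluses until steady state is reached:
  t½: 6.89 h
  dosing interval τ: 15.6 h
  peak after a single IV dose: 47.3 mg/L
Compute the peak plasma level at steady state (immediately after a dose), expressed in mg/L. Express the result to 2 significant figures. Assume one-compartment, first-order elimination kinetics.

60 mg/L

k = ln2 / t½ = 0.693147 / 6.89 = 0.1006 h⁻¹
e^(−kτ) = e^(−0.1006 × 15.6) = 0.2082
Accumulation ratio R = 1 / (1 − e^(−kτ)) = 1 / (1 − 0.2082) = 1.263
Steady-state peak = C₀ × R = 47.3 × 1.263 = 59.74 mg/L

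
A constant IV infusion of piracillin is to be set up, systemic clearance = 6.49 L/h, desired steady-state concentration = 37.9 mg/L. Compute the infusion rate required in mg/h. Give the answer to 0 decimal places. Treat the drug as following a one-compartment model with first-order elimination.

246 mg/h

At steady state, infusion rate R₀ = Css × CL = 37.9 × 6.490 = 246.0 mg/h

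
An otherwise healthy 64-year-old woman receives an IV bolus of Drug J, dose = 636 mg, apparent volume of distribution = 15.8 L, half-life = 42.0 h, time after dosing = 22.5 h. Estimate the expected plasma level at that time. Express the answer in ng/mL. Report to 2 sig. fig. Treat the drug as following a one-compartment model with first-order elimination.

C₀ = Dose / Vd = 636.0 / 15.8 = 40.25 mg/L
k = ln2 / t½ = 0.693147 / 42.0 = 0.01650 h⁻¹
C = C₀ · e^(−k·t) = 40.25 × e^(−0.01650 × 22.5)
  = 40.25 × 0.6899 = 27.77 mg/L
Convert: 27.77 mg/L × 1000 = 27770 ng/mL

28000 ng/mL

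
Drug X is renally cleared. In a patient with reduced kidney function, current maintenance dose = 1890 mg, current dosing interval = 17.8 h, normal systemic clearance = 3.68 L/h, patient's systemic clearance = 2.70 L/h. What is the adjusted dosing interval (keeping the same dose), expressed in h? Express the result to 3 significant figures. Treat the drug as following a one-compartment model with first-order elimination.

To keep the same average steady-state level, dosing rate must scale with clearance.
CL ratio = 2.70 / 3.68 = 0.7337
New interval (same dose) = 17.8 / 0.7337 = 24.26 h

24.3 h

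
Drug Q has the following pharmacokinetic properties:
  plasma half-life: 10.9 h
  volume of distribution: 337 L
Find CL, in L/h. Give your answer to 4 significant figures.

21.43 L/h

k = ln2 / t½ = 0.693147 / 10.9 = 0.06359 h⁻¹
CL = k × Vd = 0.06359 × 337 = 21.43 L/h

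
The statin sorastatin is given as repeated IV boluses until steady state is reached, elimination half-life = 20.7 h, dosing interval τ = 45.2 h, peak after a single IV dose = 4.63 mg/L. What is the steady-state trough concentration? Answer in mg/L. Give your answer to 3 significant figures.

1.31 mg/L

k = ln2 / t½ = 0.693147 / 20.7 = 0.03349 h⁻¹
e^(−kτ) = e^(−0.03349 × 45.2) = 0.2201
Accumulation ratio R = 1 / (1 − e^(−kτ)) = 1 / (1 − 0.2201) = 1.282
Steady-state trough = C₀ × R × e^(−kτ) = 4.63 × 1.282 × 0.2201 = 1.306 mg/L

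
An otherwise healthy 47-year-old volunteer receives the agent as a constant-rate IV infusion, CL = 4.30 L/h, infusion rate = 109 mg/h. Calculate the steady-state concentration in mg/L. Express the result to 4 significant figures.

At steady state Css = R₀ / CL = 109 / 4.300 = 25.35 mg/L

25.35 mg/L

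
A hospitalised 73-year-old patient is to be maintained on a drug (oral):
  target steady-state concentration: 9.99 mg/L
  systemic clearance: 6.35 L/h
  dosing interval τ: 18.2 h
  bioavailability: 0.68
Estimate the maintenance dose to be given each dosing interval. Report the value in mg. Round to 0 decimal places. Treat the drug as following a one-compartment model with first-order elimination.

At steady state, F × (Dose/τ) = Css × CL.
Dose = Css × CL × τ / F = 9.99 × 6.350 × 18.2 / 0.68 = 1698 mg

1698 mg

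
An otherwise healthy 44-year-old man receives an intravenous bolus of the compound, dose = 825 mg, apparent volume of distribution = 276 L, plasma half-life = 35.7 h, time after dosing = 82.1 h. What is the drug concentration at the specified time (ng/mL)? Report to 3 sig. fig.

607 ng/mL

C₀ = Dose / Vd = 825.0 / 276 = 2.989 mg/L
k = ln2 / t½ = 0.693147 / 35.7 = 0.01942 h⁻¹
C = C₀ · e^(−k·t) = 2.989 × e^(−0.01942 × 82.1)
  = 2.989 × 0.2030 = 0.6068 mg/L
Convert: 0.6068 mg/L × 1000 = 606.8 ng/mL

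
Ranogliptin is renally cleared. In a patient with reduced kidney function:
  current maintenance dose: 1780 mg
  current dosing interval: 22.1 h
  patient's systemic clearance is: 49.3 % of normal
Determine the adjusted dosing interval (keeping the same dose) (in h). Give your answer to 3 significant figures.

44.8 h

To keep the same average steady-state level, dosing rate must scale with clearance.
CL ratio = 49.3 / 100 = 0.4930
New interval (same dose) = 22.1 / 0.4930 = 44.83 h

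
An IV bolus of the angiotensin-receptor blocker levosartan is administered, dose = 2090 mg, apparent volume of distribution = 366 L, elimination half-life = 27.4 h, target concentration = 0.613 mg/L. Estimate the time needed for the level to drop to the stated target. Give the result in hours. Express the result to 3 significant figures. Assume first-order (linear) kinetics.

88.2 h

C₀ = Dose / Vd = 2090 / 366 = 5.710 mg/L
k = ln2 / t½ = 0.693147 / 27.4 = 0.02530 h⁻¹
t = ln(C₀ / C) / k = ln(5.710 / 0.613) / 0.02530
  = ln(9.315) / 0.02530 = 2.232 / 0.02530 = 88.22 h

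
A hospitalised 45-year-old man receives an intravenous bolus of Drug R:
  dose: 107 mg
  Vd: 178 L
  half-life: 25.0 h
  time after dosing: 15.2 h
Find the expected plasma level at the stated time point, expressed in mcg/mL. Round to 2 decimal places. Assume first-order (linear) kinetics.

0.39 mcg/mL

C₀ = Dose / Vd = 107.0 / 178 = 0.6011 mg/L
k = ln2 / t½ = 0.693147 / 25.0 = 0.02773 h⁻¹
C = C₀ · e^(−k·t) = 0.6011 × e^(−0.02773 × 15.2)
  = 0.6011 × 0.6561 = 0.3944 mg/L
(0.3944 mg/L = 0.3944 mcg/mL)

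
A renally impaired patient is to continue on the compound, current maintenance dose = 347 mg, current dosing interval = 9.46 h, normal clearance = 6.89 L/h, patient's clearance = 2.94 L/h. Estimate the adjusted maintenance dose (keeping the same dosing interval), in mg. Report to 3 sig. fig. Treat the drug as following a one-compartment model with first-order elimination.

To keep the same average steady-state level, dosing rate must scale with clearance.
CL ratio = 2.94 / 6.89 = 0.4267
New dose (same interval) = 347 × 0.4267 = 148.1 mg

148 mg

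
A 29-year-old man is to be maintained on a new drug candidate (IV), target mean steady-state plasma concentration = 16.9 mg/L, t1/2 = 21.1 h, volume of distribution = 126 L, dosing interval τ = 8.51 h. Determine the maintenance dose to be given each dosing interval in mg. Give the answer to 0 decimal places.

595 mg

k = ln2 / t½ = 0.693147 / 21.1 = 0.03285 h⁻¹
CL = k × Vd = 0.03285 × 126 = 4.139 L/h
At steady state, Dose/τ = Css × CL.
Dose = Css × CL × τ = 16.9 × 4.139 × 8.51 = 595.3 mg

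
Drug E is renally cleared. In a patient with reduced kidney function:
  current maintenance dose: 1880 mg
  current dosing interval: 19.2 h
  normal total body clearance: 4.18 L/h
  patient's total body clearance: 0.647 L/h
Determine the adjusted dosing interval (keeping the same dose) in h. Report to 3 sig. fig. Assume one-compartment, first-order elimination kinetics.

To keep the same average steady-state level, dosing rate must scale with clearance.
CL ratio = 0.647 / 4.18 = 0.1548
New interval (same dose) = 19.2 / 0.1548 = 124.0 h

124 h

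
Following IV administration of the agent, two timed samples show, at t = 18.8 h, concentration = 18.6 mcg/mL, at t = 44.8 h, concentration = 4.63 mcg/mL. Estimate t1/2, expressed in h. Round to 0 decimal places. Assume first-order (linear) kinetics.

k = ln(C₁/C₂) / (t₂ − t₁) = ln(18.6/4.63) / (44.8 − 18.8)
  = 1.391 / 26.00 = 0.05350 h⁻¹
t½ = ln2 / k = 0.693147 / 0.05350 = 12.96 h

13 h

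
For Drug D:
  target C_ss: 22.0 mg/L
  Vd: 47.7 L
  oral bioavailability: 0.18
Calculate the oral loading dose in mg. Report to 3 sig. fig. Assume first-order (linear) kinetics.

5830 mg

LD = Css × Vd / F = 22.0 × 47.7 / 0.18 = 5830 mg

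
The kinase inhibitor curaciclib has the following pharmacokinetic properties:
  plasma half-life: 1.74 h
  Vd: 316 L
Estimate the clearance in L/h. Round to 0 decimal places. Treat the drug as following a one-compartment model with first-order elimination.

k = ln2 / t½ = 0.693147 / 1.74 = 0.3984 h⁻¹
CL = k × Vd = 0.3984 × 316 = 125.9 L/h

126 L/h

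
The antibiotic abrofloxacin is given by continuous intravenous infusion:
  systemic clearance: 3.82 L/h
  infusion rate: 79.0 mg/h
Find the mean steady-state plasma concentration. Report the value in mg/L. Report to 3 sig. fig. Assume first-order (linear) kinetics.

20.7 mg/L

At steady state Css = R₀ / CL = 79.0 / 3.820 = 20.68 mg/L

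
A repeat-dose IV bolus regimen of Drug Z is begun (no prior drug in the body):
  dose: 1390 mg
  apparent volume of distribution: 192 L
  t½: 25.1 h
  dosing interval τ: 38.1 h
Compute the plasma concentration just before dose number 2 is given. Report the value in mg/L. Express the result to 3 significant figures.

C₀ per dose = Dose / Vd = 1390 / 192 = 7.240 mg/L
k = ln2 / t½ = 0.693147 / 25.1 = 0.02762 h⁻¹
Fraction remaining after one interval: r = e^(−kτ) = e^(−0.02762 × 38.1) = 0.3491
Before dose 2, 1 dose has been given (aged 1τ).
C_trough = C₀ × r = 7.240 × 0.3491 = 2.527 mg/L

2.53 mg/L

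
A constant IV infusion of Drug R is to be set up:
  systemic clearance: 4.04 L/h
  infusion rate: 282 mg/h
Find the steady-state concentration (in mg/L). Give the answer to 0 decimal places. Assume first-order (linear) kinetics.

At steady state Css = R₀ / CL = 282 / 4.040 = 69.80 mg/L

70 mg/L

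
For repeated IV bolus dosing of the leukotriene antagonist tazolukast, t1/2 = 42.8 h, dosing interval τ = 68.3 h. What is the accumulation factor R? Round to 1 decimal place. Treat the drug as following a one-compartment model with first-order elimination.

k = ln2 / t½ = 0.693147 / 42.8 = 0.01620 h⁻¹
e^(−kτ) = e^(−0.01620 × 68.3) = 0.3307
Accumulation ratio R = 1 / (1 − e^(−kτ)) = 1 / (1 − 0.3307) = 1.494

1.5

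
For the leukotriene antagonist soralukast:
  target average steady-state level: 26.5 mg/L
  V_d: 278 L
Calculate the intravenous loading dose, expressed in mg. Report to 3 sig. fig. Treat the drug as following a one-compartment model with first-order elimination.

7370 mg

LD = Css × Vd = 26.5 × 278 = 7367 mg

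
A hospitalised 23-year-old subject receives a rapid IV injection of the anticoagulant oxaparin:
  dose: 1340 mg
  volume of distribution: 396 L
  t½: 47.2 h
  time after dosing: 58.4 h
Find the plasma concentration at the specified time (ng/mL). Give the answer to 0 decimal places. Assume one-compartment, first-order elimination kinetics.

C₀ = Dose / Vd = 1340 / 396 = 3.384 mg/L
k = ln2 / t½ = 0.693147 / 47.2 = 0.01469 h⁻¹
C = C₀ · e^(−k·t) = 3.384 × e^(−0.01469 × 58.4)
  = 3.384 × 0.4241 = 1.435 mg/L
Convert: 1.435 mg/L × 1000 = 1435 ng/mL

1435 ng/mL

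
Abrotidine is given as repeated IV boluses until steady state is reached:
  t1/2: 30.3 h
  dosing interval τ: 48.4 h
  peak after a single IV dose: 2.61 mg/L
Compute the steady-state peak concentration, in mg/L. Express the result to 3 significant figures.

k = ln2 / t½ = 0.693147 / 30.3 = 0.02288 h⁻¹
e^(−kτ) = e^(−0.02288 × 48.4) = 0.3304
Accumulation ratio R = 1 / (1 − e^(−kτ)) = 1 / (1 − 0.3304) = 1.493
Steady-state peak = C₀ × R = 2.61 × 1.493 = 3.897 mg/L

3.90 mg/L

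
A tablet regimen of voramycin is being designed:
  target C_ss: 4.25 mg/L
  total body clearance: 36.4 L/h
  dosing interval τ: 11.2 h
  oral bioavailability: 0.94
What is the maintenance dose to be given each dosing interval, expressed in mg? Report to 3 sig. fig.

1840 mg

At steady state, F × (Dose/τ) = Css × CL.
Dose = Css × CL × τ / F = 4.25 × 36.40 × 11.2 / 0.94 = 1843 mg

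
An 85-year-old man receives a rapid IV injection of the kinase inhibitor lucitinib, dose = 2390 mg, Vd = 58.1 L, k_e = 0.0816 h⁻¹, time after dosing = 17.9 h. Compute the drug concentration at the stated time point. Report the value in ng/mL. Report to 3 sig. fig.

C₀ = Dose / Vd = 2390 / 58.1 = 41.14 mg/L
C = C₀ · e^(−k·t) = 41.14 × e^(−0.08160 × 17.9)
  = 41.14 × 0.2321 = 9.549 mg/L
Convert: 9.549 mg/L × 1000 = 9549 ng/mL

9550 ng/mL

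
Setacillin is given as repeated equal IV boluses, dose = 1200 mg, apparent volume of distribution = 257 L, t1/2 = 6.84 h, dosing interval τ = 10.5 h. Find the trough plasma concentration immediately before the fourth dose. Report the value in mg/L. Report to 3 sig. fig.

C₀ per dose = Dose / Vd = 1200 / 257 = 4.669 mg/L
k = ln2 / t½ = 0.693147 / 6.84 = 0.1013 h⁻¹
Fraction remaining after one interval: r = e^(−kτ) = e^(−0.1013 × 10.5) = 0.3452
Before dose 4, 3 doses have been given (aged 1τ, 2τ, 3τ).
C_trough = C₀ × (r + r² + … + r^3) = C₀ × r(1−r^3)/(1−r)
        = 4.669 × 0.3452 × (1 − 0.04114) / (1 − 0.3452) = 2.360 mg/L

2.36 mg/L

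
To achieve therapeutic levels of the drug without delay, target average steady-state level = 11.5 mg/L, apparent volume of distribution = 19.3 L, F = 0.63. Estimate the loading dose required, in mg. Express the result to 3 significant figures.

352 mg

LD = Css × Vd / F = 11.5 × 19.3 / 0.63 = 352.3 mg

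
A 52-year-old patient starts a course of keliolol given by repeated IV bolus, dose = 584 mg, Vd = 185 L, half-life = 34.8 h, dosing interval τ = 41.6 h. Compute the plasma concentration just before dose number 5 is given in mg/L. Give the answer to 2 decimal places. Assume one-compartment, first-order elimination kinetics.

C₀ per dose = Dose / Vd = 584 / 185 = 3.157 mg/L
k = ln2 / t½ = 0.693147 / 34.8 = 0.01992 h⁻¹
Fraction remaining after one interval: r = e^(−kτ) = e^(−0.01992 × 41.6) = 0.4366
Before dose 5, 4 doses have been given (aged 1τ, 2τ, 3τ, 4τ).
C_trough = C₀ × (r + r² + … + r^4) = C₀ × r(1−r^4)/(1−r)
        = 3.157 × 0.4366 × (1 − 0.03634) / (1 − 0.4366) = 2.358 mg/L

2.36 mg/L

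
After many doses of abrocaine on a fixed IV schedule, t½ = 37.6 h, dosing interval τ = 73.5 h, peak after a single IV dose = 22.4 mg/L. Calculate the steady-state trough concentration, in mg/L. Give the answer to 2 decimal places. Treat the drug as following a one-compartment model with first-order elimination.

7.79 mg/L

k = ln2 / t½ = 0.693147 / 37.6 = 0.01843 h⁻¹
e^(−kτ) = e^(−0.01843 × 73.5) = 0.2580
Accumulation ratio R = 1 / (1 − e^(−kτ)) = 1 / (1 − 0.2580) = 1.348
Steady-state trough = C₀ × R × e^(−kτ) = 22.4 × 1.348 × 0.2580 = 7.790 mg/L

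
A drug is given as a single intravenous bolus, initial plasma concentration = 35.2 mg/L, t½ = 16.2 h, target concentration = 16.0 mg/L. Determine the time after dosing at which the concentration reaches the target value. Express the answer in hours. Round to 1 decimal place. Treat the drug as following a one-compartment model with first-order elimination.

k = ln2 / t½ = 0.693147 / 16.2 = 0.04279 h⁻¹
t = ln(C₀ / C) / k = ln(35.20 / 16.0) / 0.04279
  = ln(2.200) / 0.04279 = 0.7885 / 0.04279 = 18.43 h

18.4 h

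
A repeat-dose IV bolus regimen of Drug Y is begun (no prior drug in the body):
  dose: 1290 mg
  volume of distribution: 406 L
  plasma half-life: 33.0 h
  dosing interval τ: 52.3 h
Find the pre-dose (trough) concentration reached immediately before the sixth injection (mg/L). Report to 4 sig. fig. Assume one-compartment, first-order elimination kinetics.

1.582 mg/L

C₀ per dose = Dose / Vd = 1290 / 406 = 3.177 mg/L
k = ln2 / t½ = 0.693147 / 33.0 = 0.02100 h⁻¹
Fraction remaining after one interval: r = e^(−kτ) = e^(−0.02100 × 52.3) = 0.3334
Before dose 6, 5 doses have been given (aged 1τ, 2τ, 3τ, 4τ, 5τ).
C_trough = C₀ × (r + r² + … + r^5) = C₀ × r(1−r^5)/(1−r)
        = 3.177 × 0.3334 × (1 − 0.004119) / (1 − 0.3334) = 1.582 mg/L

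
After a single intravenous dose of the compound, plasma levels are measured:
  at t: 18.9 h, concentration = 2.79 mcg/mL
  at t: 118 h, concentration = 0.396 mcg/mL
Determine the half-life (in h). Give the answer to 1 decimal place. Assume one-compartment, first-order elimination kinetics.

k = ln(C₁/C₂) / (t₂ − t₁) = ln(2.79/0.396) / (118 − 18.9)
  = 1.952 / 99.10 = 0.01970 h⁻¹
t½ = ln2 / k = 0.693147 / 0.01970 = 35.19 h

35.2 h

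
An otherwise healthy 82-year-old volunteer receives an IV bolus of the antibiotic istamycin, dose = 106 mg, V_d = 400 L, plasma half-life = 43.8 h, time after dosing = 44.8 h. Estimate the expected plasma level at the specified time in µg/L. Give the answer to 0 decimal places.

130 µg/L

C₀ = Dose / Vd = 106.0 / 400 = 0.2650 mg/L
k = ln2 / t½ = 0.693147 / 43.8 = 0.01583 h⁻¹
C = C₀ · e^(−k·t) = 0.2650 × e^(−0.01583 × 44.8)
  = 0.2650 × 0.4920 = 0.1304 mg/L
Convert: 0.1304 mg/L × 1000 = 130.4 µg/L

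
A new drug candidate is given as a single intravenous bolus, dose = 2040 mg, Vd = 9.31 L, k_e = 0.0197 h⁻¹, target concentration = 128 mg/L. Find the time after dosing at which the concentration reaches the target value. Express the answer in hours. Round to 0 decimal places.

C₀ = Dose / Vd = 2040 / 9.31 = 219.1 mg/L
t = ln(C₀ / C) / k = ln(219.1 / 128) / 0.01970
  = ln(1.712) / 0.01970 = 0.5377 / 0.01970 = 27.29 h

27 h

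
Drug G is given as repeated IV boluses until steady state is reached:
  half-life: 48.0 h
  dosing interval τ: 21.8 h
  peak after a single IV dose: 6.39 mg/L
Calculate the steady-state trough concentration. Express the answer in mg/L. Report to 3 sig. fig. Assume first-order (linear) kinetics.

17.3 mg/L

k = ln2 / t½ = 0.693147 / 48.0 = 0.01444 h⁻¹
e^(−kτ) = e^(−0.01444 × 21.8) = 0.7299
Accumulation ratio R = 1 / (1 − e^(−kτ)) = 1 / (1 − 0.7299) = 3.702
Steady-state trough = C₀ × R × e^(−kτ) = 6.39 × 3.702 × 0.7299 = 17.27 mg/L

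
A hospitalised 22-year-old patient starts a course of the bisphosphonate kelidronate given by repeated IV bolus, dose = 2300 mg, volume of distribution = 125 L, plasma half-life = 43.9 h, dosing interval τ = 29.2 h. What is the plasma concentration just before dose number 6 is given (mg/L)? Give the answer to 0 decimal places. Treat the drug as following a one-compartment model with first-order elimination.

28 mg/L

C₀ per dose = Dose / Vd = 2300 / 125 = 18.40 mg/L
k = ln2 / t½ = 0.693147 / 43.9 = 0.01579 h⁻¹
Fraction remaining after one interval: r = e^(−kτ) = e^(−0.01579 × 29.2) = 0.6306
Before dose 6, 5 doses have been given (aged 1τ, 2τ, 3τ, 4τ, 5τ).
C_trough = C₀ × (r + r² + … + r^5) = C₀ × r(1−r^5)/(1−r)
        = 18.40 × 0.6306 × (1 − 0.09972) / (1 − 0.6306) = 28.28 mg/L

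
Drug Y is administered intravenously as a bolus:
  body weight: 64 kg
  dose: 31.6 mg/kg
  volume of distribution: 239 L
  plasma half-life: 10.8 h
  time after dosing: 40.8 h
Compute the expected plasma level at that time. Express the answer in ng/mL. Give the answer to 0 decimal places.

617 ng/mL

Total dose = 31.6 × 64 = 2022 mg
C₀ = Dose / Vd = 2022 / 239 = 8.460 mg/L
k = ln2 / t½ = 0.693147 / 10.8 = 0.06418 h⁻¹
C = C₀ · e^(−k·t) = 8.460 × e^(−0.06418 × 40.8)
  = 8.460 × 0.07291 = 0.6168 mg/L
Convert: 0.6168 mg/L × 1000 = 616.8 ng/mL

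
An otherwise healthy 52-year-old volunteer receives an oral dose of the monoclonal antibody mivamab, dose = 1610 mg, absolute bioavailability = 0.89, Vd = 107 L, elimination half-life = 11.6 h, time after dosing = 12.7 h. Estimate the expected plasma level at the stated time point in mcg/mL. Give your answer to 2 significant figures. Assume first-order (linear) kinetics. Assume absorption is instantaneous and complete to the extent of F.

Amount reaching circulation = F × Dose = 0.89 × 1610 = 1433 mg
C₀ = F·Dose / Vd = 1433 / 107 = 13.39 mg/L
k = ln2 / t½ = 0.693147 / 11.6 = 0.05975 h⁻¹
C = C₀ · e^(−k·t) = 13.39 × e^(−0.05975 × 12.7)
  = 13.39 × 0.4682 = 6.269 mg/L
(6.269 mg/L = 6.269 mcg/mL)

6.3 mcg/mL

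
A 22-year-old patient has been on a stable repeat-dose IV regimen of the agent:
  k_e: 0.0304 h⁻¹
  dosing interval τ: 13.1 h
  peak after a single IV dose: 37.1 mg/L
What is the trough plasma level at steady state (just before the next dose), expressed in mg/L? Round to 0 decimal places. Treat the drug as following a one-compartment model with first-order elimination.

e^(−kτ) = e^(−0.03040 × 13.1) = 0.6715
Accumulation ratio R = 1 / (1 − e^(−kτ)) = 1 / (1 − 0.6715) = 3.044
Steady-state trough = C₀ × R × e^(−kτ) = 37.1 × 3.044 × 0.6715 = 75.83 mg/L

76 mg/L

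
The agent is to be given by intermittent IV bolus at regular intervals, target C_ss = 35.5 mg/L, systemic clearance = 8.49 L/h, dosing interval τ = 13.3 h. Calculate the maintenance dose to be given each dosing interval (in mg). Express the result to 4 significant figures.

At steady state, Dose/τ = Css × CL.
Dose = Css × CL × τ = 35.5 × 8.490 × 13.3 = 4009 mg

4009 mg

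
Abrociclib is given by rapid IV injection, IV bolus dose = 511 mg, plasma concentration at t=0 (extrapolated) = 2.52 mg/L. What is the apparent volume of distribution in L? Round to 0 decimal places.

203 L

Vd = Dose / C₀ = 511.0 / 2.52 = 202.8 L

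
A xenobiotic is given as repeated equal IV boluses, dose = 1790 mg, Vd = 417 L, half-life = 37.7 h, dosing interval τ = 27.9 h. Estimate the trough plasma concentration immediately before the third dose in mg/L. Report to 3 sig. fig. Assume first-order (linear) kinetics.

4.11 mg/L

C₀ per dose = Dose / Vd = 1790 / 417 = 4.293 mg/L
k = ln2 / t½ = 0.693147 / 37.7 = 0.01839 h⁻¹
Fraction remaining after one interval: r = e^(−kτ) = e^(−0.01839 × 27.9) = 0.5986
Before dose 3, 2 doses have been given (aged 1τ, 2τ).
C_trough = C₀ × (r + r²) = 4.293 × (0.5986 + 0.3583) = 4.108 mg/L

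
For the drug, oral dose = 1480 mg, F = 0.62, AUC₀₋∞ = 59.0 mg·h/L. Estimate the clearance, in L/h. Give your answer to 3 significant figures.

15.6 L/h

CL = F·Dose / AUC = 0.62 × 1480 / 59.0 = 15.55 L/h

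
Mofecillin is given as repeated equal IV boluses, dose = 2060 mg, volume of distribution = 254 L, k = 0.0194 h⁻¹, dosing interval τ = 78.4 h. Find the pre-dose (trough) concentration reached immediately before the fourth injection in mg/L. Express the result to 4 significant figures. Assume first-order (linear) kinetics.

2.244 mg/L

C₀ per dose = Dose / Vd = 2060 / 254 = 8.110 mg/L
Fraction remaining after one interval: r = e^(−kτ) = e^(−0.01940 × 78.4) = 0.2185
Before dose 4, 3 doses have been given (aged 1τ, 2τ, 3τ).
C_trough = C₀ × (r + r² + … + r^3) = C₀ × r(1−r^3)/(1−r)
        = 8.110 × 0.2185 × (1 − 0.01043) / (1 − 0.2185) = 2.244 mg/L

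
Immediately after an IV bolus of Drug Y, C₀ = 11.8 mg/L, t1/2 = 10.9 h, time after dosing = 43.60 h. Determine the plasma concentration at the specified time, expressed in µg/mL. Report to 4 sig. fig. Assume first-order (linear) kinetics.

k = ln2 / t½ = 0.693147 / 10.9 = 0.06359 h⁻¹
t / t½ = 43.60 / 10.9 = 4 half-lives
C = C₀ × (1/2)^4 = 11.80 × 0.06250 = 0.7375 mg/L
(0.7375 mg/L = 0.7375 µg/mL)

0.7375 µg/mL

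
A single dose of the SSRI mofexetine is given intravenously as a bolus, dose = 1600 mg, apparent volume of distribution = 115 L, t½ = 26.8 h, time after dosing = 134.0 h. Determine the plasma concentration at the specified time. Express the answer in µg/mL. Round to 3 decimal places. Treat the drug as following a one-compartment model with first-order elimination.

0.435 µg/mL

C₀ = Dose / Vd = 1600 / 115 = 13.91 mg/L
k = ln2 / t½ = 0.693147 / 26.8 = 0.02586 h⁻¹
t / t½ = 134.0 / 26.8 = 5 half-lives
C = C₀ × (1/2)^5 = 13.91 × 0.03125 = 0.4347 mg/L
(0.4347 mg/L = 0.4347 µg/mL)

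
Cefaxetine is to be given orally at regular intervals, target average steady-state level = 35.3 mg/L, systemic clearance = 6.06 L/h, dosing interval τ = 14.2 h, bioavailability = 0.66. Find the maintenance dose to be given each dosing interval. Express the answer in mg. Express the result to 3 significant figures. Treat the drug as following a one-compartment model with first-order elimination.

At steady state, F × (Dose/τ) = Css × CL.
Dose = Css × CL × τ / F = 35.3 × 6.060 × 14.2 / 0.66 = 4602 mg

4600 mg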